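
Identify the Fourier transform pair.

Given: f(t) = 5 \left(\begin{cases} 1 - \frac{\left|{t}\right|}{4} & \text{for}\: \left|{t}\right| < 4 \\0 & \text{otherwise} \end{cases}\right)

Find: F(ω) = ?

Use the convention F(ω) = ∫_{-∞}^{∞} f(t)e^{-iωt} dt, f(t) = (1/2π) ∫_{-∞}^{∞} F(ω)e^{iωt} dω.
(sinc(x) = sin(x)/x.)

F(ω) = 20 \operatorname{sinc}^{2}{\left(2 \omega \right)}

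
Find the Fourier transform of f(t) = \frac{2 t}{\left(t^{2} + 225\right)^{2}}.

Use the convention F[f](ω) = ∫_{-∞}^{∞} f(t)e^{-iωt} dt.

F(ω) = - \frac{i \pi \omega e^{- 15 \left|{\omega}\right|}}{15}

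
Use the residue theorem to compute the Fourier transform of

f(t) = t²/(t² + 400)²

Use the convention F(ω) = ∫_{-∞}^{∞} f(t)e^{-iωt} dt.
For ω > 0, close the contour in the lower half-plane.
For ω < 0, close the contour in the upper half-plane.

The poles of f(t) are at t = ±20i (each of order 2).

Let g(z) = f(z)e^{-iωz}; for large |z| the factor e^{-iωz} decays in the lower half-plane when ω > 0 and in the upper half-plane when ω < 0.

Case ω > 0 (lower half-plane, clockwise contour ⇒ F(ω) = -2πi·ΣRes):
  Res_{z = - 20 i} g(z) = \frac{i \left(1 - 20 \omega\right) e^{- 20 \omega}}{80} (pole of order 2)
  F(ω) = -2πi·ΣRes = \frac{\pi \left(1 - 20 \omega\right) e^{- 20 \omega}}{40}

Case ω < 0 (upper half-plane, counterclockwise contour ⇒ F(ω) = +2πi·ΣRes):
  Res_{z = 20 i} g(z) = \frac{i \left(- 20 \omega - 1\right) e^{20 \omega}}{80} (pole of order 2)
  F(ω) = 2πi·ΣRes = \frac{\pi \left(20 \omega + 1\right) e^{20 \omega}}{40}

Both cases combine into a single formula in |ω|:

F(ω) = \frac{\pi \left(1 - 20 \left|{\omega}\right|\right) e^{- 20 \left|{\omega}\right|}}{40}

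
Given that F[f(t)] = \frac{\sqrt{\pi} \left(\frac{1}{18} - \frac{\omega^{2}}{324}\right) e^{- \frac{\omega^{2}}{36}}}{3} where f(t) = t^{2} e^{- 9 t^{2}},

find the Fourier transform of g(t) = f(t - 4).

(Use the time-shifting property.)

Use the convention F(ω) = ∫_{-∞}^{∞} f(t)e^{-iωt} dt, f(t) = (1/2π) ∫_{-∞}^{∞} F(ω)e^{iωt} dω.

F[g](ω) = \frac{\sqrt{\pi} \left(18 - \omega^{2}\right) e^{- \frac{\omega \left(\omega + 144 i\right)}{36}}}{972}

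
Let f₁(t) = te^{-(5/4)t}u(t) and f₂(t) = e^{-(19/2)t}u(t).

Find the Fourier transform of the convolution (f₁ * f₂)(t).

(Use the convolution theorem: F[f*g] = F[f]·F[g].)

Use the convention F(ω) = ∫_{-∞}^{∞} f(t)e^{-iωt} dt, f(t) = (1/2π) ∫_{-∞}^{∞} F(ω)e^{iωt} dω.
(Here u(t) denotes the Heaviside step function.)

F[f₁*f₂](ω) = \frac{32}{\left(2 i \omega + 19\right) \left(4 i \omega + 5\right)^{2}}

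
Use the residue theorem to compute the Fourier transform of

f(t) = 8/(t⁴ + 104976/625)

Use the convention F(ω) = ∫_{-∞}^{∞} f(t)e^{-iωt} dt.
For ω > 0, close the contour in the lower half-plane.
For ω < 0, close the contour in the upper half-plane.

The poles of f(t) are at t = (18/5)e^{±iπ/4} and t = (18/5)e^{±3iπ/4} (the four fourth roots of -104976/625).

Let g(z) = f(z)e^{-iωz}; for large |z| the factor e^{-iωz} decays in the lower half-plane when ω > 0 and in the upper half-plane when ω < 0.

Case ω > 0 (lower half-plane, clockwise contour ⇒ F(ω) = -2πi·ΣRes):
  Res_{z = - \frac{9 \sqrt{2}}{5} - \frac{9 \sqrt{2} i}{5}} g(z) = \frac{125 \sqrt{2} i \left(1 - i\right) e^{\frac{9 \sqrt{2} \omega \left(-1 + i\right)}{5}}}{5832}
  Res_{z = \frac{9 \sqrt{2}}{5} - \frac{9 \sqrt{2} i}{5}} g(z) = \frac{125 \sqrt{2} i \left(1 + i\right) e^{- \frac{9 \sqrt{2} \omega \left(1 + i\right)}{5}}}{5832}
  F(ω) = -2πi·ΣRes = \frac{125 \sqrt{2} \pi \left(1 - i\right) \left(e^{\frac{18 \sqrt{2} i \omega}{5}} + i\right) e^{- \frac{9 \sqrt{2} \omega \left(1 + i\right)}{5}}}{2916} = \frac{125 \pi e^{- \frac{9 \sqrt{2} \omega}{5}} \sin{\left(\frac{9 \sqrt{2} \omega}{5} + \frac{\pi}{4} \right)}}{729}

Case ω < 0 (upper half-plane, counterclockwise contour ⇒ F(ω) = +2πi·ΣRes):
  Res_{z = \frac{9 \sqrt{2}}{5} + \frac{9 \sqrt{2} i}{5}} g(z) = \frac{125 \sqrt{2} i \left(-1 + i\right) e^{\frac{9 \sqrt{2} \omega \left(1 - i\right)}{5}}}{5832}
  Res_{z = - \frac{9 \sqrt{2}}{5} + \frac{9 \sqrt{2} i}{5}} g(z) = \frac{125 \sqrt{2} \left(1 - i\right) e^{\frac{9 \sqrt{2} \omega \left(1 + i\right)}{5}}}{5832}
  F(ω) = 2πi·ΣRes = - \frac{125 \sqrt{2} i \pi \left(i \left(1 - i\right) e^{\frac{9 \sqrt{2} \omega \left(1 - i\right)}{5}} - \left(1 - i\right) e^{\frac{9 \sqrt{2} \omega \left(1 + i\right)}{5}}\right)}{2916} = \frac{125 \pi e^{\frac{9 \sqrt{2} \omega}{5}} \cos{\left(\frac{9 \sqrt{2} \omega}{5} + \frac{\pi}{4} \right)}}{729}

Both cases combine into a single formula in |ω|:

F(ω) = \frac{125 \pi e^{- \frac{9 \sqrt{2} \left|{\omega}\right|}{5}} \sin{\left(\frac{9 \sqrt{2} \left|{\omega}\right|}{5} + \frac{\pi}{4} \right)}}{729}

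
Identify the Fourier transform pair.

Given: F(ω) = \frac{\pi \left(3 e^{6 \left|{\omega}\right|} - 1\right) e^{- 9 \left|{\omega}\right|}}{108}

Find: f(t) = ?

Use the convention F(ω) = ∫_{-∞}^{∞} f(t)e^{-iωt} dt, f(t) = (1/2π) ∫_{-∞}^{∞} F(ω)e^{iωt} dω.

f(t) = \frac{6}{\left(t^{2} + 9\right) \left(t^{2} + 81\right)}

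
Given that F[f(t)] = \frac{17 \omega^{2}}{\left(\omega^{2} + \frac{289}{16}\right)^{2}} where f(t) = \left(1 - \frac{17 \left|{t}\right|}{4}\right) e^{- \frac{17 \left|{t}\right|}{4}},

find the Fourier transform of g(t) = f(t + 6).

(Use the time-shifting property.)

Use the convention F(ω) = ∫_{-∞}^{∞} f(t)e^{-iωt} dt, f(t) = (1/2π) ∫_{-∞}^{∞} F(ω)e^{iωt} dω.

F[g](ω) = \frac{4352 \omega^{2} e^{6 i \omega}}{\left(16 \omega^{2} + 289\right)^{2}}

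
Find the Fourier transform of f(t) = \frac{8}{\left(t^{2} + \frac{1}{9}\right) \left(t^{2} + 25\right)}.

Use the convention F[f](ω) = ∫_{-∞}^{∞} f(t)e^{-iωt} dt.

F(ω) = - \frac{9 \pi e^{- 5 \left|{\omega}\right|}}{140} + \frac{27 \pi e^{- \frac{\left|{\omega}\right|}{3}}}{28}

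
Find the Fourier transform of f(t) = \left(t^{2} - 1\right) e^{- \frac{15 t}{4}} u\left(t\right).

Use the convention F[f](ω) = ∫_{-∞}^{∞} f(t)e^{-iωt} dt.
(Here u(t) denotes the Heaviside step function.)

F(ω) = \frac{4 \left(128 i \omega - \left(4 i \omega + 15\right)^{3} + 480\right)}{\left(4 i \omega + 15\right)^{4}}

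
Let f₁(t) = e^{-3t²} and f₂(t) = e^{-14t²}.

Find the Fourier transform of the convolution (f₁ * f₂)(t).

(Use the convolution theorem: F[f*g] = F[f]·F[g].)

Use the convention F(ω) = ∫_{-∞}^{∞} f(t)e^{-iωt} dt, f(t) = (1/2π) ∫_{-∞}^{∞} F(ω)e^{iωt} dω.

F[f₁*f₂](ω) = \frac{\sqrt{42} \pi e^{- \frac{17 \omega^{2}}{168}}}{42}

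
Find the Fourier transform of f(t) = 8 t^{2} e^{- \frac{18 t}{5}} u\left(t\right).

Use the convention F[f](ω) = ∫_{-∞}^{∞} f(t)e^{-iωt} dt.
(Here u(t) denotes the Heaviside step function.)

F(ω) = \frac{2000}{\left(5 i \omega + 18\right)^{3}}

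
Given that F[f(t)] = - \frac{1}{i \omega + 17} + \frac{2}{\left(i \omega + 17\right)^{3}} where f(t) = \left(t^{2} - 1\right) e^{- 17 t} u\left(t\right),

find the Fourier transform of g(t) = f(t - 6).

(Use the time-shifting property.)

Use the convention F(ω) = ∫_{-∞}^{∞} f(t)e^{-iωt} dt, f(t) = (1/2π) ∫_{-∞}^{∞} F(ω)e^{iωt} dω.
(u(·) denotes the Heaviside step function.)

F[g](ω) = \frac{\left(2 i \omega - \left(i \omega + 17\right)^{3} + 34\right) e^{- 6 i \omega}}{\left(i \omega + 17\right)^{4}}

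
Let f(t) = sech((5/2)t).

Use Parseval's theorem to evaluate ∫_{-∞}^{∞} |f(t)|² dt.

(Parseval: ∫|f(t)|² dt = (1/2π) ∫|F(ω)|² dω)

∫|f(t)|² dt = \frac{4}{5}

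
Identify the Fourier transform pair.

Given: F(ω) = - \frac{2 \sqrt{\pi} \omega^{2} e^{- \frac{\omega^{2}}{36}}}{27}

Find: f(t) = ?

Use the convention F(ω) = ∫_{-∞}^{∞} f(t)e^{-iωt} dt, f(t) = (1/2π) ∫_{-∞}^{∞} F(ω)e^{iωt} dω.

f(t) = 2 \left(36 t^{2} - 2\right) e^{- 9 t^{2}}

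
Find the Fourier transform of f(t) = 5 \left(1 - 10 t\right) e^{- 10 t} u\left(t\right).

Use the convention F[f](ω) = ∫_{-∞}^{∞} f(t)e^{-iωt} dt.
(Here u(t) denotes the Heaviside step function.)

F(ω) = \frac{5 i \omega}{- \omega^{2} + 20 i \omega + 100}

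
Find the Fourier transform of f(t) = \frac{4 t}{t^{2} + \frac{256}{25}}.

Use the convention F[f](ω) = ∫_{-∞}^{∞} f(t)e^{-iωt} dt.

F(ω) = - 4 i \pi e^{- \frac{16 \left|{\omega}\right|}{5}} \operatorname{sign}{\left(\omega \right)}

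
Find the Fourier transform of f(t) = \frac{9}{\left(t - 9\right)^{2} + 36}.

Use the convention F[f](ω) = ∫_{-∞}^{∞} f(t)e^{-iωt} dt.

F(ω) = \frac{3 \pi e^{- 9 i \omega - 6 \left|{\omega}\right|}}{2}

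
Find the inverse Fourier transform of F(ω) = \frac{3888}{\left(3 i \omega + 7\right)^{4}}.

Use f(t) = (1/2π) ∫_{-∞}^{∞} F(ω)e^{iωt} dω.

f(t) = 8 t^{3} e^{- \frac{7 t}{3}} u\left(t\right)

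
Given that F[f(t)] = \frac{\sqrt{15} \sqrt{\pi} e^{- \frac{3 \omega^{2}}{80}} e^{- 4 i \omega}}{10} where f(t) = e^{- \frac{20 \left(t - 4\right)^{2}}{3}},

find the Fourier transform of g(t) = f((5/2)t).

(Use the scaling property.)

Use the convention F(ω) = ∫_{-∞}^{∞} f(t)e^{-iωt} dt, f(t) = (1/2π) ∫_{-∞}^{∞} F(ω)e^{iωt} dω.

F[g](ω) = \frac{\sqrt{15} \sqrt{\pi} e^{- \frac{\omega \left(3 \omega + 800 i\right)}{500}}}{25}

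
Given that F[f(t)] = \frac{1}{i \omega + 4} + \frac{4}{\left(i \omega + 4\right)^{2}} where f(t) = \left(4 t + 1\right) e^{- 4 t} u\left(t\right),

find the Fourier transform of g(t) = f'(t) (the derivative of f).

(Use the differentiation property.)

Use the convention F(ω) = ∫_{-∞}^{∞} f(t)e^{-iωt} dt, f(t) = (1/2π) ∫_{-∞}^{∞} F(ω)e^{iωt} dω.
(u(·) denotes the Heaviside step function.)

F[g](ω) = \frac{\omega \left(\omega - 8 i\right)}{\omega^{2} - 8 i \omega - 16}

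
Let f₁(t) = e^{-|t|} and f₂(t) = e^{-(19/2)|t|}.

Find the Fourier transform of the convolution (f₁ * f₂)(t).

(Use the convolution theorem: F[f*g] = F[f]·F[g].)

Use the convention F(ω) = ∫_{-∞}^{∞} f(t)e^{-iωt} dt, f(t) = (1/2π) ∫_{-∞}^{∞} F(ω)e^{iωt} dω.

F[f₁*f₂](ω) = \frac{152}{\left(\omega^{2} + 1\right) \left(4 \omega^{2} + 361\right)}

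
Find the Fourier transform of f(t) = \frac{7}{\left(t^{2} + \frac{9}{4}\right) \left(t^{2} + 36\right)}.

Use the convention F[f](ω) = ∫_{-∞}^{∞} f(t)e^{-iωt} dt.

F(ω) = - \frac{14 \pi e^{- 6 \left|{\omega}\right|}}{405} + \frac{56 \pi e^{- \frac{3 \left|{\omega}\right|}{2}}}{405}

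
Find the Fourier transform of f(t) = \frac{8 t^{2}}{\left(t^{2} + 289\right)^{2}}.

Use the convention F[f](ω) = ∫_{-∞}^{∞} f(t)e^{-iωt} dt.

F(ω) = \frac{4 \pi \left(1 - 17 \left|{\omega}\right|\right) e^{- 17 \left|{\omega}\right|}}{17}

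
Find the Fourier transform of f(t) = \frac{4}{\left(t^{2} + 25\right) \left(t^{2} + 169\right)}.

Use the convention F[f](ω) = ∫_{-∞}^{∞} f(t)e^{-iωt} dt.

F(ω) = \frac{\pi \left(13 e^{8 \left|{\omega}\right|} - 5\right) e^{- 13 \left|{\omega}\right|}}{2340}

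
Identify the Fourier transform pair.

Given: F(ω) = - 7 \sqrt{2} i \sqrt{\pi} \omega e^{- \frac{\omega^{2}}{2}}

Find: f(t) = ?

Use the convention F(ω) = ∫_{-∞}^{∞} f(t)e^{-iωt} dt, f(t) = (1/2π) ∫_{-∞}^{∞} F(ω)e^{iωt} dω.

f(t) = 7 t e^{- \frac{t^{2}}{2}}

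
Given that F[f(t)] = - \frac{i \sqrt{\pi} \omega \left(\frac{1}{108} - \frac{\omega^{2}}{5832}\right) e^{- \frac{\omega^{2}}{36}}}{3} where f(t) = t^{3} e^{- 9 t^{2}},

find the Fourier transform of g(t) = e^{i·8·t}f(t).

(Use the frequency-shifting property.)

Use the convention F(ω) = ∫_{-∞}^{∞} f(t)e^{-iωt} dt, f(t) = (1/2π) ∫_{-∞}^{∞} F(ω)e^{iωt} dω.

F[g](ω) = \frac{i \sqrt{\pi} \left(\omega - 8\right) \left(\left(\omega - 8\right)^{2} - 54\right) e^{- \frac{\left(\omega - 8\right)^{2}}{36}}}{17496}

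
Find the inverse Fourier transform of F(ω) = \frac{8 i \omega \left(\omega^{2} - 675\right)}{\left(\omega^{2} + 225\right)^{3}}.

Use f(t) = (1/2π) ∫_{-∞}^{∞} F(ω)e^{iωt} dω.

f(t) = 2 t e^{- 15 \left|{t}\right|} \left|{t}\right|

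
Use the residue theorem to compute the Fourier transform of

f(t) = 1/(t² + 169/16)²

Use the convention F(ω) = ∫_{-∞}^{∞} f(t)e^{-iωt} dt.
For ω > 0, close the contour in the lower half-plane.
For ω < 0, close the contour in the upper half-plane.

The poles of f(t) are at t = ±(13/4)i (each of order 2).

Let g(z) = f(z)e^{-iωz}; for large |z| the factor e^{-iωz} decays in the lower half-plane when ω > 0 and in the upper half-plane when ω < 0.

Case ω > 0 (lower half-plane, clockwise contour ⇒ F(ω) = -2πi·ΣRes):
  Res_{z = - \frac{13 i}{4}} g(z) = \frac{4 i \left(13 \omega + 4\right) e^{- \frac{13 \omega}{4}}}{2197} (pole of order 2)
  F(ω) = -2πi·ΣRes = \frac{8 \pi \left(13 \omega + 4\right) e^{- \frac{13 \omega}{4}}}{2197}

Case ω < 0 (upper half-plane, counterclockwise contour ⇒ F(ω) = +2πi·ΣRes):
  Res_{z = \frac{13 i}{4}} g(z) = \frac{4 i \left(13 \omega - 4\right) e^{\frac{13 \omega}{4}}}{2197} (pole of order 2)
  F(ω) = 2πi·ΣRes = \frac{8 \pi \left(4 - 13 \omega\right) e^{\frac{13 \omega}{4}}}{2197}

Both cases combine into a single formula in |ω|:

F(ω) = \frac{8 \pi \left(13 \left|{\omega}\right| + 4\right) e^{- \frac{13 \left|{\omega}\right|}{4}}}{2197}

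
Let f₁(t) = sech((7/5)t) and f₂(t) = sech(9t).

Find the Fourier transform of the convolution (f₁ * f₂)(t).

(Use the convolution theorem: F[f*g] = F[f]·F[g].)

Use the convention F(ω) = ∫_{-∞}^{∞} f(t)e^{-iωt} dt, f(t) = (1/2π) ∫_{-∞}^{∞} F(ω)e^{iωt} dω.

F[f₁*f₂](ω) = \frac{5 \pi^{2}}{63 \cosh{\left(\frac{\pi \omega}{18} \right)} \cosh{\left(\frac{5 \pi \omega}{14} \right)}}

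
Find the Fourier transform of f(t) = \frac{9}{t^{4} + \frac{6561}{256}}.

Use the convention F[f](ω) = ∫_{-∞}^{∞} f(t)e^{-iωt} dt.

F(ω) = \frac{64 \pi e^{- \frac{9 \sqrt{2} \left|{\omega}\right|}{8}} \sin{\left(\frac{9 \sqrt{2} \left|{\omega}\right|}{8} + \frac{\pi}{4} \right)}}{81}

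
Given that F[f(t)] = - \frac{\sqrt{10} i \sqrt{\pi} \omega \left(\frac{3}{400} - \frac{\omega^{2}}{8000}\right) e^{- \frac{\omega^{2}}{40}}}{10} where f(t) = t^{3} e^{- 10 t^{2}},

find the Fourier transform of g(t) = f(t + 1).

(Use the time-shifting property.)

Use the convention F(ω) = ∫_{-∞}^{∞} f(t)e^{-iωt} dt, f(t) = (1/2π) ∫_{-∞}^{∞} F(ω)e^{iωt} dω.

F[g](ω) = \frac{\sqrt{10} i \sqrt{\pi} \omega \left(\omega^{2} - 60\right) e^{\omega \left(- \frac{\omega}{40} + i\right)}}{80000}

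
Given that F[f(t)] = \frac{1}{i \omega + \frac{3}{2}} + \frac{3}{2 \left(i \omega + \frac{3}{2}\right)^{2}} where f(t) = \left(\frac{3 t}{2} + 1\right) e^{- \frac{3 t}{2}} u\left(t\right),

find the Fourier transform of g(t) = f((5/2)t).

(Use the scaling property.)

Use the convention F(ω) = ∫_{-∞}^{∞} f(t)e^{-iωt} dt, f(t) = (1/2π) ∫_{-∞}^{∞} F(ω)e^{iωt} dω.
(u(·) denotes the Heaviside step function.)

F[g](ω) = \frac{8 \left(- 2 i \omega - 15\right)}{16 \omega^{2} - 120 i \omega - 225}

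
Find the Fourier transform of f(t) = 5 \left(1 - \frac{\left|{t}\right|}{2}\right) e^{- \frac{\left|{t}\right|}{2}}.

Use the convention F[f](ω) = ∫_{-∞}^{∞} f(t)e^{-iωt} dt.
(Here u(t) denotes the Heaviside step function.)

F(ω) = \frac{160 \omega^{2}}{\left(4 \omega^{2} + 1\right)^{2}}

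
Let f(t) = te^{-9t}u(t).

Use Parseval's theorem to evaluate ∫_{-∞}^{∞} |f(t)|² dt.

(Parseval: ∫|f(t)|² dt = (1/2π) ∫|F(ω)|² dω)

∫|f(t)|² dt = \frac{1}{2916}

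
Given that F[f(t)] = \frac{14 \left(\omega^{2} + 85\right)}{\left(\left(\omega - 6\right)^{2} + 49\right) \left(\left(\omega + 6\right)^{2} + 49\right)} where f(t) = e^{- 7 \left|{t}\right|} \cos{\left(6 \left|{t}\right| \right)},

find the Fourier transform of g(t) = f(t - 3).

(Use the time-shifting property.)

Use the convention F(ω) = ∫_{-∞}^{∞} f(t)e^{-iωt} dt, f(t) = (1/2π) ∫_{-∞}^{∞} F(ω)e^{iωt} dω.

F[g](ω) = \frac{14 \left(\omega^{2} + 85\right) e^{- 3 i \omega}}{\omega^{4} + 26 \omega^{2} + 7225}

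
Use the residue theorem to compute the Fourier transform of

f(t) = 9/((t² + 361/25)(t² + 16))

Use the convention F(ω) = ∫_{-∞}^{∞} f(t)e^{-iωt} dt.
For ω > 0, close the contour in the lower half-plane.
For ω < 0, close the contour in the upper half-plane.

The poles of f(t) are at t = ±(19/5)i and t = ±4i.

Let g(z) = f(z)e^{-iωz}; for large |z| the factor e^{-iωz} decays in the lower half-plane when ω > 0 and in the upper half-plane when ω < 0.

Case ω > 0 (lower half-plane, clockwise contour ⇒ F(ω) = -2πi·ΣRes):
  Res_{z = - \frac{19 i}{5}} g(z) = \frac{375 i e^{- \frac{19 \omega}{5}}}{494}
  Res_{z = - 4 i} g(z) = - \frac{75 i e^{- 4 \omega}}{104}
  F(ω) = -2πi·ΣRes = - \frac{75 \pi e^{- 4 \omega}}{52} + \frac{375 \pi e^{- \frac{19 \omega}{5}}}{247}

Case ω < 0 (upper half-plane, counterclockwise contour ⇒ F(ω) = +2πi·ΣRes):
  Res_{z = \frac{19 i}{5}} g(z) = - \frac{375 i e^{\frac{19 \omega}{5}}}{494}
  Res_{z = 4 i} g(z) = \frac{75 i e^{4 \omega}}{104}
  F(ω) = 2πi·ΣRes = \frac{75 \pi \left(20 e^{\frac{19 \omega}{5}} - 19 e^{4 \omega}\right)}{988}

Both cases combine into a single formula in |ω|:

F(ω) = - \frac{75 \pi e^{- 4 \left|{\omega}\right|}}{52} + \frac{375 \pi e^{- \frac{19 \left|{\omega}\right|}{5}}}{247}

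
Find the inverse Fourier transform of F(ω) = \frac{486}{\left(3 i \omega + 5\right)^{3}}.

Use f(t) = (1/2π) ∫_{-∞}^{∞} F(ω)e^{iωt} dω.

f(t) = 9 t^{2} e^{- \frac{5 t}{3}} u\left(t\right)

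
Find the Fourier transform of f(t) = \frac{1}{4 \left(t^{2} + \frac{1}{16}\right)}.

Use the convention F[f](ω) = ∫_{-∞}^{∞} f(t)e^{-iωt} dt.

F(ω) = \pi e^{- \frac{\left|{\omega}\right|}{4}}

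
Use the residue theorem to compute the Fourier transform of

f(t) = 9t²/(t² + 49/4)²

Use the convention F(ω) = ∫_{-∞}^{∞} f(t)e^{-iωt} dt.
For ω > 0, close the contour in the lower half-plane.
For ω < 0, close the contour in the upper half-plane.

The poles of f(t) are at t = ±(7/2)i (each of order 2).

Let g(z) = f(z)e^{-iωz}; for large |z| the factor e^{-iωz} decays in the lower half-plane when ω > 0 and in the upper half-plane when ω < 0.

Case ω > 0 (lower half-plane, clockwise contour ⇒ F(ω) = -2πi·ΣRes):
  Res_{z = - \frac{7 i}{2}} g(z) = \frac{9 i \left(2 - 7 \omega\right) e^{- \frac{7 \omega}{2}}}{28} (pole of order 2)
  F(ω) = -2πi·ΣRes = \frac{9 \pi \left(2 - 7 \omega\right) e^{- \frac{7 \omega}{2}}}{14}

Case ω < 0 (upper half-plane, counterclockwise contour ⇒ F(ω) = +2πi·ΣRes):
  Res_{z = \frac{7 i}{2}} g(z) = \frac{9 i \left(- 7 \omega - 2\right) e^{\frac{7 \omega}{2}}}{28} (pole of order 2)
  F(ω) = 2πi·ΣRes = \frac{9 \pi \left(7 \omega + 2\right) e^{\frac{7 \omega}{2}}}{14}

Both cases combine into a single formula in |ω|:

F(ω) = \frac{9 \pi \left(2 - 7 \left|{\omega}\right|\right) e^{- \frac{7 \left|{\omega}\right|}{2}}}{14}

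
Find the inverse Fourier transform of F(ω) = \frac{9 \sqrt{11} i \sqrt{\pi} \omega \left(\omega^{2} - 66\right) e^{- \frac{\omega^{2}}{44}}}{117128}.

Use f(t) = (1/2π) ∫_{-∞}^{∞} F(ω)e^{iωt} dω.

f(t) = 9 t^{3} e^{- 11 t^{2}}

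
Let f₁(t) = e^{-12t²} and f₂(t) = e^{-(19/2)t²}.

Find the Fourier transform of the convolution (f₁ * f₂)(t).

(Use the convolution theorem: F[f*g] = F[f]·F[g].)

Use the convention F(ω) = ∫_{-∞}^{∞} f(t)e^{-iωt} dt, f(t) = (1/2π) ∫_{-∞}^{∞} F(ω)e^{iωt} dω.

F[f₁*f₂](ω) = \frac{\sqrt{114} \pi e^{- \frac{43 \omega^{2}}{912}}}{114}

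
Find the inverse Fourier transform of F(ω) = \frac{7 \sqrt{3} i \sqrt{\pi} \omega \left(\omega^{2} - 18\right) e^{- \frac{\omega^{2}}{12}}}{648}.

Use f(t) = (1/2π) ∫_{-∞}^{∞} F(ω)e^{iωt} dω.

f(t) = 7 t^{3} e^{- 3 t^{2}}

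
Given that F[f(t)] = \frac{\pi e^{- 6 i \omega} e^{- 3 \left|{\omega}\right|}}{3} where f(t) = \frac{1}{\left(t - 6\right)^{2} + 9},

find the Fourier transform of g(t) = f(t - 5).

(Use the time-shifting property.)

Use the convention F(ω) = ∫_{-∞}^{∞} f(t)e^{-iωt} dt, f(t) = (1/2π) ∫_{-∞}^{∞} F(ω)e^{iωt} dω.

F[g](ω) = \frac{\pi e^{- 11 i \omega - 3 \left|{\omega}\right|}}{3}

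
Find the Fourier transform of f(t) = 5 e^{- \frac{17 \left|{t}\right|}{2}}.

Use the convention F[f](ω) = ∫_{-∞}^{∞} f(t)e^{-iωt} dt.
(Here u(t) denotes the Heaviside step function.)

F(ω) = \frac{340}{4 \omega^{2} + 289}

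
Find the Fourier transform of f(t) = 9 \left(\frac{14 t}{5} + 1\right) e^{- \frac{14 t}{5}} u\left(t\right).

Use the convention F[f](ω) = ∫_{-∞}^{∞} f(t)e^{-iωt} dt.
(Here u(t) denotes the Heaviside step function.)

F(ω) = \frac{45 \left(- 5 i \omega - 28\right)}{25 \omega^{2} - 140 i \omega - 196}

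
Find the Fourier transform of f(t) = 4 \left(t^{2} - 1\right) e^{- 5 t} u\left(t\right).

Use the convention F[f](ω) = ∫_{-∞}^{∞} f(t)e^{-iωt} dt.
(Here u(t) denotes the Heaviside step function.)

F(ω) = \frac{4 \left(2 i \omega - \left(i \omega + 5\right)^{3} + 10\right)}{\left(i \omega + 5\right)^{4}}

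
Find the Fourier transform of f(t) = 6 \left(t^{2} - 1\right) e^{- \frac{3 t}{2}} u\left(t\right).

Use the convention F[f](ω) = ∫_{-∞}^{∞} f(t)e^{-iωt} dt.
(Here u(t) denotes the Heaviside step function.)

F(ω) = \frac{12 \left(16 i \omega - \left(2 i \omega + 3\right)^{3} + 24\right)}{\left(2 i \omega + 3\right)^{4}}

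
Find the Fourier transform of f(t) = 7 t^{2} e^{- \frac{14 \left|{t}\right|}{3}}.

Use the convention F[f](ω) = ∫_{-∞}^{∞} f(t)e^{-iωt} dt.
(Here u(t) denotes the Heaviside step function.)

F(ω) = \frac{10584 \left(196 - 27 \omega^{2}\right)}{\left(9 \omega^{2} + 196\right)^{3}}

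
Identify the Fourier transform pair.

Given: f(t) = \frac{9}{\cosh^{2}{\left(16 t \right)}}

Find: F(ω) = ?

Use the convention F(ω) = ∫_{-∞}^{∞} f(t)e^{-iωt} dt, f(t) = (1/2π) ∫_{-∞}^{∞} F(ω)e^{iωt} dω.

F(ω) = \frac{9 \pi \omega}{256 \sinh{\left(\frac{\pi \omega}{32} \right)}}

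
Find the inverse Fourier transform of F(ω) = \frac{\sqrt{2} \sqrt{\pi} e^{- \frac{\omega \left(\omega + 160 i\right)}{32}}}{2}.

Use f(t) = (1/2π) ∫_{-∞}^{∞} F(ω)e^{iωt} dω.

f(t) = 2 e^{- 8 \left(t - 5\right)^{2}}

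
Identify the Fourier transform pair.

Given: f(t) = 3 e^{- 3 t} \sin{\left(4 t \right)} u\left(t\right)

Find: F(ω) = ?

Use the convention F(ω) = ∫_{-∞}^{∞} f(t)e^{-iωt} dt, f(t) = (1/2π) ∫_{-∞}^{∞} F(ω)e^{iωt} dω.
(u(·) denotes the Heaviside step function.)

F(ω) = \frac{12}{\left(i \omega + 3\right)^{2} + 16}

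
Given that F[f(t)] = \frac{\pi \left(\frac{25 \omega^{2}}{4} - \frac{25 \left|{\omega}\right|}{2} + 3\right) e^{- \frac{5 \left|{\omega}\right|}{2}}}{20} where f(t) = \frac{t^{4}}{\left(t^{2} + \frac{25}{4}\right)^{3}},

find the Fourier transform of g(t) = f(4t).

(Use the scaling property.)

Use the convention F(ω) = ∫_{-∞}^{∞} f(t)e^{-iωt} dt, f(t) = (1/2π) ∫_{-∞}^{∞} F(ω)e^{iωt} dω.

F[g](ω) = \frac{\pi \left(25 \omega^{2} - 200 \left|{\omega}\right| + 192\right) e^{- \frac{5 \left|{\omega}\right|}{8}}}{5120}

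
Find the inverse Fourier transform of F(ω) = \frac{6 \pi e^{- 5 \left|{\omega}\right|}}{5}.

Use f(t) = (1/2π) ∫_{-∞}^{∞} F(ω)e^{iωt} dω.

f(t) = \frac{6}{t^{2} + 25}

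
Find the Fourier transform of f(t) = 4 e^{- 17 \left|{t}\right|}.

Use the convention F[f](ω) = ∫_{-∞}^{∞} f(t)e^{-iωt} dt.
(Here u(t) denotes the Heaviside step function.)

F(ω) = \frac{136}{\omega^{2} + 289}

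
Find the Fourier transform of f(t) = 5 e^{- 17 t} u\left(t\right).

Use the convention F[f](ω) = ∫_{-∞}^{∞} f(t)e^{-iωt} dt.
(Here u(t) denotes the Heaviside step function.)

F(ω) = \frac{5}{i \omega + 17}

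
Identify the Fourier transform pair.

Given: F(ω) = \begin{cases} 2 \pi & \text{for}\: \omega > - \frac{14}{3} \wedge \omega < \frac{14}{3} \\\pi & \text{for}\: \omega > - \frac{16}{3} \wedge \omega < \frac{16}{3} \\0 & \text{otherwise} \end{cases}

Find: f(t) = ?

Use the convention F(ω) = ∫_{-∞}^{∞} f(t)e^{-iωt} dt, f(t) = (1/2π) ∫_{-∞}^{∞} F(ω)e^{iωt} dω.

f(t) = \frac{2 \sin{\left(5 t \right)} \cos{\left(\frac{t}{3} \right)}}{t}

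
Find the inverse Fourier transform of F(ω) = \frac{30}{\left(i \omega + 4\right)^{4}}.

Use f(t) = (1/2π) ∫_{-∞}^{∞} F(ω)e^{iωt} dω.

f(t) = 5 t^{3} e^{- 4 t} u\left(t\right)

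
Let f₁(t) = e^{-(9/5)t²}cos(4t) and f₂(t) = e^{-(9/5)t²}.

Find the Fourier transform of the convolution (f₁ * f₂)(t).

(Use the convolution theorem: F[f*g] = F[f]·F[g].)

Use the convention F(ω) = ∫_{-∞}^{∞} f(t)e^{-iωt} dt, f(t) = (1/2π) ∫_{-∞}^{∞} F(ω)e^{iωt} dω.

F[f₁*f₂](ω) = \frac{5 \pi \left(e^{\frac{20 \omega}{9}} + 1\right) e^{- \frac{5 \omega^{2}}{18} - \frac{10 \omega}{9} - \frac{20}{9}}}{18}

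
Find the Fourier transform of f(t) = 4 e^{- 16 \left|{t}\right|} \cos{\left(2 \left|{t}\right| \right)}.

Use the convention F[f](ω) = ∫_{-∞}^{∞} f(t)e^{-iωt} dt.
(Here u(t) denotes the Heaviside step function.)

F(ω) = \frac{128 \left(\omega^{2} + 260\right)}{\omega^{4} + 504 \omega^{2} + 67600}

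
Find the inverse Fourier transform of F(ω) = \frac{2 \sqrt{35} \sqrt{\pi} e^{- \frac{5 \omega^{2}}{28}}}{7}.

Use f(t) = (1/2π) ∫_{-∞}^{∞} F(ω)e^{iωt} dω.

f(t) = 2 e^{- \frac{7 t^{2}}{5}}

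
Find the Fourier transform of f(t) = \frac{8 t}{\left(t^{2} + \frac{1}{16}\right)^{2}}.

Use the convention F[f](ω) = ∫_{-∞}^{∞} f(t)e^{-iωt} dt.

F(ω) = - 16 i \pi \omega e^{- \frac{\left|{\omega}\right|}{4}}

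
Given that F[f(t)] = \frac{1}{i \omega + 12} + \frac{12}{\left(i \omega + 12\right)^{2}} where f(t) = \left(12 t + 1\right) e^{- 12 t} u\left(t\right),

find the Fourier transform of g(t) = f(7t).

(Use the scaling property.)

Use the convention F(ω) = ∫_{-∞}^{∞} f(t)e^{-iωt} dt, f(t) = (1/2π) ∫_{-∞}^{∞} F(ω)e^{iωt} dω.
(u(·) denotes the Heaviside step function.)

F[g](ω) = \frac{- i \omega - 168}{\omega^{2} - 168 i \omega - 7056}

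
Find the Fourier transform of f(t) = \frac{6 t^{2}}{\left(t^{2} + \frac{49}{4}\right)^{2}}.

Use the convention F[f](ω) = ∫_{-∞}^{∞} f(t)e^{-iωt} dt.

F(ω) = \frac{3 \pi \left(2 - 7 \left|{\omega}\right|\right) e^{- \frac{7 \left|{\omega}\right|}{2}}}{7}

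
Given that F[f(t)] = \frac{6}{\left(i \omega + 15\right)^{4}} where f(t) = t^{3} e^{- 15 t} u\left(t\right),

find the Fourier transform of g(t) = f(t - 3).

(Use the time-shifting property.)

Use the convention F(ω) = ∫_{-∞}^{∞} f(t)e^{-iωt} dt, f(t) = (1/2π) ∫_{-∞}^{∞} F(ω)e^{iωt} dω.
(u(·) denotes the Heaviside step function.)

F[g](ω) = \frac{6 e^{- 3 i \omega}}{\left(i \omega + 15\right)^{4}}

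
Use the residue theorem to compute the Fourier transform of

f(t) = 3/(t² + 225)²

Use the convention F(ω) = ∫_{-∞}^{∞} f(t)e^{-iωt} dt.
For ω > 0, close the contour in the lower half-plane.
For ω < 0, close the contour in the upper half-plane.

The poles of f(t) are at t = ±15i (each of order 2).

Let g(z) = f(z)e^{-iωz}; for large |z| the factor e^{-iωz} decays in the lower half-plane when ω > 0 and in the upper half-plane when ω < 0.

Case ω > 0 (lower half-plane, clockwise contour ⇒ F(ω) = -2πi·ΣRes):
  Res_{z = - 15 i} g(z) = \frac{i \left(15 \omega + 1\right) e^{- 15 \omega}}{4500} (pole of order 2)
  F(ω) = -2πi·ΣRes = \frac{\pi \left(15 \omega + 1\right) e^{- 15 \omega}}{2250}

Case ω < 0 (upper half-plane, counterclockwise contour ⇒ F(ω) = +2πi·ΣRes):
  Res_{z = 15 i} g(z) = \frac{i \left(15 \omega - 1\right) e^{15 \omega}}{4500} (pole of order 2)
  F(ω) = 2πi·ΣRes = \frac{\pi \left(1 - 15 \omega\right) e^{15 \omega}}{2250}

Both cases combine into a single formula in |ω|:

F(ω) = \frac{\pi \left(15 \left|{\omega}\right| + 1\right) e^{- 15 \left|{\omega}\right|}}{2250}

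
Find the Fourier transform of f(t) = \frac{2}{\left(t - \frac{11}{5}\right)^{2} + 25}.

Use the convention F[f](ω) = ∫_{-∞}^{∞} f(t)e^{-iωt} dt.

F(ω) = \frac{2 \pi e^{- \frac{11 i \omega}{5} - 5 \left|{\omega}\right|}}{5}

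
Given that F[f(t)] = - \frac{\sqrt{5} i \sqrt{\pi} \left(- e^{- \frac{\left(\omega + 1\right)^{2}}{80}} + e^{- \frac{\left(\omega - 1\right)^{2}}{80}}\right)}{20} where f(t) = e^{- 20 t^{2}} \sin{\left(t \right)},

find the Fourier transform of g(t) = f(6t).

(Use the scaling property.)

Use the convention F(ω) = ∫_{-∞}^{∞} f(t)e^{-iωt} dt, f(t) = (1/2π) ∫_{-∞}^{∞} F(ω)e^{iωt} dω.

F[g](ω) = \frac{\sqrt{5} i \sqrt{\pi} \left(1 - e^{\frac{\omega}{120}}\right) e^{- \frac{\omega^{2}}{2880} - \frac{\omega}{240} - \frac{1}{80}}}{120}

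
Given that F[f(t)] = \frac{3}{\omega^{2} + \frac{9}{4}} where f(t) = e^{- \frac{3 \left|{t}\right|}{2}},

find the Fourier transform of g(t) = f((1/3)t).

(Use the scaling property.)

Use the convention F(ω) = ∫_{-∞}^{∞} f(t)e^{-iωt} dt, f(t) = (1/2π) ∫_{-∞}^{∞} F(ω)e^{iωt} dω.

F[g](ω) = \frac{4}{4 \omega^{2} + 1}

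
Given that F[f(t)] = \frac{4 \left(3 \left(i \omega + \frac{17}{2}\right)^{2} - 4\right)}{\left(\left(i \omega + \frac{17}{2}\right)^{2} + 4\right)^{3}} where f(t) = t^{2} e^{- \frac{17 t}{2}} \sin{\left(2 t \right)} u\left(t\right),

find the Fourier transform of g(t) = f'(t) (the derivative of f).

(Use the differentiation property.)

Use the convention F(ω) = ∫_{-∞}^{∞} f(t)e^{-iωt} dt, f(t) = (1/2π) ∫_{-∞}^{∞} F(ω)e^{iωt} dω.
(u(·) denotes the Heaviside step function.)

F[g](ω) = \frac{64 i \omega \left(3 \left(2 i \omega + 17\right)^{2} - 16\right)}{\left(\left(2 i \omega + 17\right)^{2} + 16\right)^{3}}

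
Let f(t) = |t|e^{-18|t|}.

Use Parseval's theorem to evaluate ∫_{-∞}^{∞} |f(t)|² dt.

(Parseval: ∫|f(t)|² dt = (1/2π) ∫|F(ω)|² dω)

∫|f(t)|² dt = \frac{1}{11664}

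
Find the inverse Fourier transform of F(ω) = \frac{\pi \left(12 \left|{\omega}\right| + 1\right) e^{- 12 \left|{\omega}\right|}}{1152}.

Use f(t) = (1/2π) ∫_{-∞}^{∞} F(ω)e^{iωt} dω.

f(t) = \frac{3}{\left(t^{2} + 144\right)^{2}}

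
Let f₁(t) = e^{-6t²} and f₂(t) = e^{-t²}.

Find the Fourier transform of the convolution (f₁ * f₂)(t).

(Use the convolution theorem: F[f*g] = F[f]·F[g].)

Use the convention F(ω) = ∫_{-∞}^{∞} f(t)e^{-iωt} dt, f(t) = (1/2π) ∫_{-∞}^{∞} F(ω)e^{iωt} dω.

F[f₁*f₂](ω) = \frac{\sqrt{6} \pi e^{- \frac{7 \omega^{2}}{24}}}{6}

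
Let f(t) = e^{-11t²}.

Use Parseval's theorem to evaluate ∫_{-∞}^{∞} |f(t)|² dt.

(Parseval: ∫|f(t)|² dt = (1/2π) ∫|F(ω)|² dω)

∫|f(t)|² dt = \frac{\sqrt{22} \sqrt{\pi}}{22}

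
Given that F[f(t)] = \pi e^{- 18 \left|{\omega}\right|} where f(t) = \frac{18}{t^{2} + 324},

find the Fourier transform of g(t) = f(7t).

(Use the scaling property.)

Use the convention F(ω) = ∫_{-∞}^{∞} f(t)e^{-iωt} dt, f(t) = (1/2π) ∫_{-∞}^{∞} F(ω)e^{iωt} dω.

F[g](ω) = \frac{\pi e^{- \frac{18 \left|{\omega}\right|}{7}}}{7}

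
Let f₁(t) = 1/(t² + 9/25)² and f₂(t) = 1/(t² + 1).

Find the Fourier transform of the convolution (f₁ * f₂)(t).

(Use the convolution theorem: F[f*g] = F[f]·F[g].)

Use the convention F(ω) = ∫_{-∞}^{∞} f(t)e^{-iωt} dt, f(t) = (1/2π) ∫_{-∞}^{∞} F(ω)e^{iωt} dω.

F[f₁*f₂](ω) = \frac{25 \pi^{2} \left(3 \left|{\omega}\right| + 5\right) e^{- \frac{8 \left|{\omega}\right|}{5}}}{54}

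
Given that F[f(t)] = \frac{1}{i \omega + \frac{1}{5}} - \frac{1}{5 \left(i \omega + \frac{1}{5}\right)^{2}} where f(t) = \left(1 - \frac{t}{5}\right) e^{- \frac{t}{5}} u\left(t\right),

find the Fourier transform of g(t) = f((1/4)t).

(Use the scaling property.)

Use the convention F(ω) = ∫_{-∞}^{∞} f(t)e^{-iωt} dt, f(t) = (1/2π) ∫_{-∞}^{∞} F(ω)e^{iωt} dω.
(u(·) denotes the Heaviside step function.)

F[g](ω) = \frac{400 i \omega}{- 400 \omega^{2} + 40 i \omega + 1}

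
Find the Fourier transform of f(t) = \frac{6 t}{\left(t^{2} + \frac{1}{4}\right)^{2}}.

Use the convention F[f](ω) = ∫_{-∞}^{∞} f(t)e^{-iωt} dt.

F(ω) = - 6 i \pi \omega e^{- \frac{\left|{\omega}\right|}{2}}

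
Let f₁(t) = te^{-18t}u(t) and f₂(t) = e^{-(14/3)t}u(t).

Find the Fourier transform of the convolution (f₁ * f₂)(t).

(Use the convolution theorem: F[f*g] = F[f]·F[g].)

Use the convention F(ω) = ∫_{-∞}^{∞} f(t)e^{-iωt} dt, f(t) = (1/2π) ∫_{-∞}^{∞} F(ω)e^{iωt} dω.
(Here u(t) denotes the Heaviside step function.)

F[f₁*f₂](ω) = \frac{3}{\left(i \omega + 18\right)^{2} \left(3 i \omega + 14\right)}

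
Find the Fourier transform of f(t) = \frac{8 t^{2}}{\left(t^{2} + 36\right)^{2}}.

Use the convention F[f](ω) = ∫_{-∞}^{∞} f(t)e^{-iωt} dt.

F(ω) = \frac{2 \pi \left(1 - 6 \left|{\omega}\right|\right) e^{- 6 \left|{\omega}\right|}}{3}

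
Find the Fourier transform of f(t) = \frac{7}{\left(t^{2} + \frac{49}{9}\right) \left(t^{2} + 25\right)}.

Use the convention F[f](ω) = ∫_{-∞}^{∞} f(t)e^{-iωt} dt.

F(ω) = - \frac{63 \pi e^{- 5 \left|{\omega}\right|}}{880} + \frac{27 \pi e^{- \frac{7 \left|{\omega}\right|}{3}}}{176}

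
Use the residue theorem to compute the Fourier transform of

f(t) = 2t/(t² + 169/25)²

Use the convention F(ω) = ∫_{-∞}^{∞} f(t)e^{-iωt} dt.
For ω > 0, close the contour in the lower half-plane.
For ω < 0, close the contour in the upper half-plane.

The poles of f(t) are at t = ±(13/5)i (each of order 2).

Let g(z) = f(z)e^{-iωz}; for large |z| the factor e^{-iωz} decays in the lower half-plane when ω > 0 and in the upper half-plane when ω < 0.

Case ω > 0 (lower half-plane, clockwise contour ⇒ F(ω) = -2πi·ΣRes):
  Res_{z = - \frac{13 i}{5}} g(z) = \frac{5 \omega e^{- \frac{13 \omega}{5}}}{26} (pole of order 2)
  F(ω) = -2πi·ΣRes = - \frac{5 i \pi \omega e^{- \frac{13 \omega}{5}}}{13}

Case ω < 0 (upper half-plane, counterclockwise contour ⇒ F(ω) = +2πi·ΣRes):
  Res_{z = \frac{13 i}{5}} g(z) = - \frac{5 \omega e^{\frac{13 \omega}{5}}}{26} (pole of order 2)
  F(ω) = 2πi·ΣRes = - \frac{5 i \pi \omega e^{\frac{13 \omega}{5}}}{13}

Both cases combine into a single formula in |ω|:

F(ω) = - \frac{5 i \pi \omega e^{- \frac{13 \left|{\omega}\right|}{5}}}{13}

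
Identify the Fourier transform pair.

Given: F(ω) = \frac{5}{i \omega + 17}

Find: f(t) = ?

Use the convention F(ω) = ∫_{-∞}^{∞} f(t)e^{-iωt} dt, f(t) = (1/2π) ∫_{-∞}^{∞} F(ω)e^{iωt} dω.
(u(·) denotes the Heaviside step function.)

f(t) = 5 e^{- 17 t} u\left(t\right)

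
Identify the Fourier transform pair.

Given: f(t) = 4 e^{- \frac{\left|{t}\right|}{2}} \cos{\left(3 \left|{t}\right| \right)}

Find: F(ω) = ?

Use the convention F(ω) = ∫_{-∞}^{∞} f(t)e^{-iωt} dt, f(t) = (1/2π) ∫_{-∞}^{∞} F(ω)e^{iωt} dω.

F(ω) = \frac{16 \left(4 \omega^{2} + 37\right)}{16 \omega^{4} - 280 \omega^{2} + 1369}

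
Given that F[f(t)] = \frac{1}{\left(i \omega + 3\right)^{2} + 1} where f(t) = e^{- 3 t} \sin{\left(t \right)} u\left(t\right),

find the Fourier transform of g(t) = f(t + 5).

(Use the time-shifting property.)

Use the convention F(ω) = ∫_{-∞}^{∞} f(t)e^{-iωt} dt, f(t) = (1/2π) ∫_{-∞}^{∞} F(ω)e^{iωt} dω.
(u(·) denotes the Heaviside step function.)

F[g](ω) = \frac{e^{5 i \omega}}{\left(i \omega + 3\right)^{2} + 1}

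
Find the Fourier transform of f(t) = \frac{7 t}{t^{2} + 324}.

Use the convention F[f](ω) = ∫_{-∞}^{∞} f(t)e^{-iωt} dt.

F(ω) = - 7 i \pi e^{- 18 \left|{\omega}\right|} \operatorname{sign}{\left(\omega \right)}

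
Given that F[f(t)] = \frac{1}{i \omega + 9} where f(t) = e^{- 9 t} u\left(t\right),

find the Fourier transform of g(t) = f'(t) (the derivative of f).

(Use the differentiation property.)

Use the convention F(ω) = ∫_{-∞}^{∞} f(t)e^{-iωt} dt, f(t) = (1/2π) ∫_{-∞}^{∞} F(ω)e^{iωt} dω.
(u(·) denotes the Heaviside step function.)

F[g](ω) = \frac{\omega}{\omega - 9 i}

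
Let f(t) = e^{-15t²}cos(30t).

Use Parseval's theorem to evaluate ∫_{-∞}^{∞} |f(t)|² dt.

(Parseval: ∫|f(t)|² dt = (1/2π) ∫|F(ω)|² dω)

∫|f(t)|² dt = \frac{\sqrt{30} \sqrt{\pi} \left(1 + e^{30}\right)}{60 e^{30}}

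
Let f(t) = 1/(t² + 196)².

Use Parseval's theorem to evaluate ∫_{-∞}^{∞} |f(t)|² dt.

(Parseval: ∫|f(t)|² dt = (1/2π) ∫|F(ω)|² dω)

∫|f(t)|² dt = \frac{5 \pi}{1686616064}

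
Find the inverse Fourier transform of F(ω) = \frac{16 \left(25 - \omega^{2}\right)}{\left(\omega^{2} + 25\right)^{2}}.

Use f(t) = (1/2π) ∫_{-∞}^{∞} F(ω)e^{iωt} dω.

f(t) = 8 e^{- 5 \left|{t}\right|} \left|{t}\right|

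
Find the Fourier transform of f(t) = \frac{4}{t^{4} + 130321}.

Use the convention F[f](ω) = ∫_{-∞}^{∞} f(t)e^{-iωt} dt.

F(ω) = \frac{4 \pi e^{- \frac{19 \sqrt{2} \left|{\omega}\right|}{2}} \sin{\left(\frac{19 \sqrt{2} \left|{\omega}\right|}{2} + \frac{\pi}{4} \right)}}{6859}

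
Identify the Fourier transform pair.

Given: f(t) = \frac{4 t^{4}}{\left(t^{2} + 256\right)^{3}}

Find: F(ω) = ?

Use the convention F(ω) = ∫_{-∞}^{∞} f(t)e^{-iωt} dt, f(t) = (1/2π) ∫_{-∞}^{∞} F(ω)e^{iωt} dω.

F(ω) = \frac{\pi \left(256 \omega^{2} - 80 \left|{\omega}\right| + 3\right) e^{- 16 \left|{\omega}\right|}}{32}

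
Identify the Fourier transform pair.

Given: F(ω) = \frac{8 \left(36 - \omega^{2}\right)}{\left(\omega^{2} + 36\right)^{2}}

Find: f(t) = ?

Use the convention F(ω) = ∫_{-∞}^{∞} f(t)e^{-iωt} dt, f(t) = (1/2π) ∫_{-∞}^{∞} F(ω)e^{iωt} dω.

f(t) = 4 e^{- 6 \left|{t}\right|} \left|{t}\right|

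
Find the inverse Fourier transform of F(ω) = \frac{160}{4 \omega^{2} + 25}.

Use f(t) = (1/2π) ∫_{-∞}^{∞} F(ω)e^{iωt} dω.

f(t) = 8 e^{- \frac{5 \left|{t}\right|}{2}}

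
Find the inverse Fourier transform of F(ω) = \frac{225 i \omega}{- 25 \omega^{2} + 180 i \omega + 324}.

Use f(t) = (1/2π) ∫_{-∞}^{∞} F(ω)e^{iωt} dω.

f(t) = 9 \left(1 - \frac{18 t}{5}\right) e^{- \frac{18 t}{5}} u\left(t\right)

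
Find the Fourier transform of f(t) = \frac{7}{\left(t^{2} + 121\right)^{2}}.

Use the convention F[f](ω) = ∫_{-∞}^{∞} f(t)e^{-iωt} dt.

F(ω) = \frac{7 \pi \left(11 \left|{\omega}\right| + 1\right) e^{- 11 \left|{\omega}\right|}}{2662}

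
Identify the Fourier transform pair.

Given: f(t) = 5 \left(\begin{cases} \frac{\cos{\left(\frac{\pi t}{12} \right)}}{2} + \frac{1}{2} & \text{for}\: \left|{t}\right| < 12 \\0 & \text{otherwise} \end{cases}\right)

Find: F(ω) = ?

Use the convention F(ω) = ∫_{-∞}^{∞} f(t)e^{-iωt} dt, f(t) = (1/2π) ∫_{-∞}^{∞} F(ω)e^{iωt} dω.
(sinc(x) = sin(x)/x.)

F(ω) = - \frac{60 \pi^{2} \operatorname{sinc}{\left(12 \omega \right)}}{144 \omega^{2} - \pi^{2}}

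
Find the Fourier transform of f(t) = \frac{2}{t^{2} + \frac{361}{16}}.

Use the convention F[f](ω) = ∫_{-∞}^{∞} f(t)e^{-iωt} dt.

F(ω) = \frac{8 \pi e^{- \frac{19 \left|{\omega}\right|}{4}}}{19}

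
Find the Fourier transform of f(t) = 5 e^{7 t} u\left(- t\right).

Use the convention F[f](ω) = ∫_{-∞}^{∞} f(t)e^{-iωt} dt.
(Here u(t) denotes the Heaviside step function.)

F(ω) = - \frac{5}{i \omega - 7}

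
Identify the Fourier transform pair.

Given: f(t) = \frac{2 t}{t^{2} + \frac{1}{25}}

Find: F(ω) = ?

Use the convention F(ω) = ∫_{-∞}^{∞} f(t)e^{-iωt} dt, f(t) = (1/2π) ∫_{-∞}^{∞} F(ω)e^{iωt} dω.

F(ω) = - 2 i \pi e^{- \frac{\left|{\omega}\right|}{5}} \operatorname{sign}{\left(\omega \right)}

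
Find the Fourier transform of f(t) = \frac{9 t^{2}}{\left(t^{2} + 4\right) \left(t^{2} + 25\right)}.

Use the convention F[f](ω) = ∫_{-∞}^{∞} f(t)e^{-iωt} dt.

F(ω) = \frac{3 \pi \left(5 - 2 e^{3 \left|{\omega}\right|}\right) e^{- 5 \left|{\omega}\right|}}{7}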